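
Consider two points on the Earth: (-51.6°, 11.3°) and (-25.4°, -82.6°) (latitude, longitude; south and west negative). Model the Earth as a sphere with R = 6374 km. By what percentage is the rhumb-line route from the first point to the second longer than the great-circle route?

5.5%

Great circle: σ = 1.2682 rad → d_gc = Rσ = 8083.6 km
Rhumb: Δφ = +0.4573, Δλ = -1.6389, Δψ = +0.5963, q = Δφ/Δψ = 0.7669 → d_rh = R√(Δφ²+q²Δλ²) = 8524.7 km
Excess = (8524.7 − 8083.6) / 8083.6 = 441.1 / 8083.6 = 5.46% ≈ 5.5%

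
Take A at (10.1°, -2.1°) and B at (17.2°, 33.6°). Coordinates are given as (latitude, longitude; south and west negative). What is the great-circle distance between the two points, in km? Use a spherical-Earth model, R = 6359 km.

3924 km

cos σ = sin φ₁ sin φ₂ + cos φ₁ cos φ₂ cos Δλ
      = sin(10.10°)sin(17.20°) + cos(10.10°)cos(17.20°)cos(35.70°) = 0.8156
σ = 35.353° → d = Rσ = 6359·0.61703 = 3924 km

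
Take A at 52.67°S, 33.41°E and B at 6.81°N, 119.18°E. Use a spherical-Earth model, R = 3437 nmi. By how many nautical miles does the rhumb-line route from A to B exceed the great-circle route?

Great circle: cos σ = sin φ₁ sin φ₂ + cos φ₁ cos φ₂ cos Δλ,  σ = 1.6207 rad → d_gc = 5570.32 nmi
Rhumb line: Δψ = +1.2044, q = Δφ/Δψ = 0.8619, d_rh = R√(Δφ²+q²Δλ²) = 5691.81 nmi
Excess = 5691.81 − 5570.32 = 121.49 ≈ 121 nmi

121 nmi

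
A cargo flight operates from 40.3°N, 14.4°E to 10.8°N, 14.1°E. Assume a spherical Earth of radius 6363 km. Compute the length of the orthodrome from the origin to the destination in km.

Haversine: a = sin²(Δφ/2)+cos φ₁ cos φ₂ sin²(Δλ/2) = 0.06483;  σ = 2·atan2(√a,√(1−a))
σ = 29.501° → d = Rσ = 6363·0.51489 = 3276 km

3276 km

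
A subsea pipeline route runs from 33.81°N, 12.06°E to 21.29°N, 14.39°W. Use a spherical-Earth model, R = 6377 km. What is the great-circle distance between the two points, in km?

2946 km

cos σ = sin φ₁ sin φ₂ + cos φ₁ cos φ₂ cos Δλ
      = sin(33.81°)sin(21.29°) + cos(33.81°)cos(21.29°)cos(-26.45°) = 0.8952
σ = 26.468° → d = Rσ = 6377·0.46196 = 2946 km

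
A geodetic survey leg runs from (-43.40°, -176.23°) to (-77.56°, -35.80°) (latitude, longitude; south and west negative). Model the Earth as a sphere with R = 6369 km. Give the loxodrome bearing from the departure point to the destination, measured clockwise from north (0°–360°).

Meridional parts: M(φ₁)=-0.8424, M(φ₂)=-2.2165 → ΔM = -1.3741;  Δλ = +2.4510 rad
tan C = Δλ / ΔM = -1.7837 → C = 119.28°

119.3°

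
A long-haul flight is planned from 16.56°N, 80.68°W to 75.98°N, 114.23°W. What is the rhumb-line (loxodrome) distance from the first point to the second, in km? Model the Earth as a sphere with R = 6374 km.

6950 km

Δψ = ln[tan(π/4+φ₂/2)/tan(π/4+φ₁/2)] = +1.8027;  Δφ = +1.0371 rad,  Δλ = -0.5856 rad
q = Δφ/Δψ = 0.5753
d = R·√(Δφ² + q²Δλ²) = 6374·1.09041 = 6950 km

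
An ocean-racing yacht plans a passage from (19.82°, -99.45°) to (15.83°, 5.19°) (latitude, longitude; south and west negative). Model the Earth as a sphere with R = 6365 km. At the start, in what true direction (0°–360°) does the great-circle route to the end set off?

N = sin Δλ·cos φ₂ = +0.9308;  D = cos φ₁ sin φ₂ − sin φ₁ cos φ₂ cos Δλ = +0.3391
initial course = atan2(N, D) = 69.99°

70.0°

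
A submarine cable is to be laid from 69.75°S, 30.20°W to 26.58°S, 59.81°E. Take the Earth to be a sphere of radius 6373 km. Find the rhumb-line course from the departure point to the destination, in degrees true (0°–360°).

Meridional parts: M(φ₁)=-1.7227, M(φ₂)=-0.4815 → ΔM = +1.2412;  Δλ = +1.5710 rad
tan C = Δλ / ΔM = +1.2657 → C = 51.69°

51.7°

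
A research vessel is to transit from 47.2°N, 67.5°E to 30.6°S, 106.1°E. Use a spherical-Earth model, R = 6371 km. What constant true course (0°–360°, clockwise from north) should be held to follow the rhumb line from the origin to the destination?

Meridional parts: M(φ₁)=+0.9368, M(φ₂)=-0.5614 → ΔM = -1.4982;  Δλ = +0.6737 rad
tan C = Δλ / ΔM = -0.4497 → C = 155.79°

155.8°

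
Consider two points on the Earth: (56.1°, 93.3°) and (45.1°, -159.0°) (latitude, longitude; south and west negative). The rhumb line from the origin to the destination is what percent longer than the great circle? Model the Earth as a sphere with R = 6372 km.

10.9%

Great circle: σ = 1.0835 rad → d_gc = Rσ = 6904.1 km
Rhumb: Δφ = -0.1920, Δλ = +1.8797, Δψ = -0.3043, q = Δφ/Δψ = 0.6308 → d_rh = R√(Δφ²+q²Δλ²) = 7654.4 km
Excess = (7654.4 − 6904.1) / 6904.1 = 750.3 / 6904.1 = 10.87% ≈ 10.9%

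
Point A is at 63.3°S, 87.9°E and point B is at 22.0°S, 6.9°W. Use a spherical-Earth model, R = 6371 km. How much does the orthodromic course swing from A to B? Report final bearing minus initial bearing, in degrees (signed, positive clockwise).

Initial bearing θ₁ = atan2(sin Δλ cos φ₂, cos φ₁ sin φ₂ − sin φ₁ cos φ₂ cos Δλ) = 255.58°
Final bearing θ₂ = (initial bearing from the destination back to the start) + 180° = 332.01°
Δθ = θ₂ − θ₁ = +76.4°

+76.4°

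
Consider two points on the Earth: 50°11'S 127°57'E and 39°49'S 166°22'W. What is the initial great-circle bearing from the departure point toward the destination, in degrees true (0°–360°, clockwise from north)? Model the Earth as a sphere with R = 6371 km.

N = sin Δλ·cos φ₂ = +0.7000;  D = cos φ₁ sin φ₂ − sin φ₁ cos φ₂ cos Δλ = -0.1671
initial course = atan2(N, D) = 103.43°

103.4°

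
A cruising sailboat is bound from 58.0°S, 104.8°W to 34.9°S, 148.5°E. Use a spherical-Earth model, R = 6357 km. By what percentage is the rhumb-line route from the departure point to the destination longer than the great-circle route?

Great circle: σ = 1.2022 rad → d_gc = Rσ = 7642.3 km
Rhumb: Δφ = +0.4032, Δλ = -1.8623, Δψ = +0.5985, q = Δφ/Δψ = 0.6737 → d_rh = R√(Δφ²+q²Δλ²) = 8377.1 km
Excess = (8377.1 − 7642.3) / 7642.3 = 734.8 / 7642.3 = 9.61% ≈ 9.6%

9.6%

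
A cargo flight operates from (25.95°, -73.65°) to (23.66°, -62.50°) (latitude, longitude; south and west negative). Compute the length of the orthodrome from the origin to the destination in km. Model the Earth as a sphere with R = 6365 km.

1152 km

cos σ = sin φ₁ sin φ₂ + cos φ₁ cos φ₂ cos Δλ
      = sin(25.95°)sin(23.66°) + cos(25.95°)cos(23.66°)cos(11.15°) = 0.9837
σ = 10.373° → d = Rσ = 6365·0.18105 = 1152 km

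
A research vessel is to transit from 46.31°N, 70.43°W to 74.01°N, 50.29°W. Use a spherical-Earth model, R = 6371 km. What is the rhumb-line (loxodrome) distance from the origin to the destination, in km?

Rhumb course C = atan2(Δλ, Δψ) with Δψ = ln[tan(π/4+φ₂/2)/tan(π/4+φ₁/2)] = +1.0488, Δλ = +0.3515 → C = 18.53°
d = R·|Δφ| / |cos C| = 6371·0.48346 / 0.94816 = 3248 km

3248 km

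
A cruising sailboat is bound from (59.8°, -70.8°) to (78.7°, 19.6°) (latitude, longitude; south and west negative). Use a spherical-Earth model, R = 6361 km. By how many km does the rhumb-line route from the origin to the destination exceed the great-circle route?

343 km

Great circle: cos σ = sin φ₁ sin φ₂ + cos φ₁ cos φ₂ cos Δλ,  σ = 0.5608 rad → d_gc = 3567.2 km
Rhumb line: Δψ = +1.0033, q = Δφ/Δψ = 0.3288, d_rh = R√(Δφ²+q²Δλ²) = 3910.3 km
Excess = 3910.3 − 3567.2 = 343.1 ≈ 343 km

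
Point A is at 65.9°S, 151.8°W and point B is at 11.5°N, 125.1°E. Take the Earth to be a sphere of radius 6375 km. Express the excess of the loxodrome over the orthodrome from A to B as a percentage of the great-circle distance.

3.0%

Great circle: σ = 1.7051 rad → d_gc = Rσ = 10870.1 km
Rhumb: Δφ = +1.3509, Δλ = -1.4504, Δψ = +1.7463, q = Δφ/Δψ = 0.7736 → d_rh = R√(Δφ²+q²Δλ²) = 11194.7 km
Excess = (11194.7 − 10870.1) / 10870.1 = 324.6 / 10870.1 = 2.99% ≈ 3.0%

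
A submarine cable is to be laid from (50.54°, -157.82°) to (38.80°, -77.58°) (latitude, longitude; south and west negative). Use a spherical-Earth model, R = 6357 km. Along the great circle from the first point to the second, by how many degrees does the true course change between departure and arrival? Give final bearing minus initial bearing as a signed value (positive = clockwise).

Initial bearing θ₁ = atan2(sin Δλ cos φ₂, cos φ₁ sin φ₂ − sin φ₁ cos φ₂ cos Δλ) = 68.91°
Final bearing θ₂ = (initial bearing from the destination back to the start) + 180° = 130.46°
Δθ = θ₂ − θ₁ = +61.6°

+61.6°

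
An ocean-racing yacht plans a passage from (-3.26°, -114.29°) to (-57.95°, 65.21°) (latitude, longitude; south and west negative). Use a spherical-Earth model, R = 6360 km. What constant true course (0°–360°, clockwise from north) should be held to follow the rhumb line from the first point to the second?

Δψ = ln[tan(π/4+φ₂/2)/tan(π/4+φ₁/2)] = -1.1906
Δλ = +3.1329 rad (taken the short way round)
course = atan2(Δλ, Δψ) = 110.81°

110.8°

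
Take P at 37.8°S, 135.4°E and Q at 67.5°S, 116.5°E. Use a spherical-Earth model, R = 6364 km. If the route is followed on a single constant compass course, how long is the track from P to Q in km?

Rhumb course C = atan2(Δλ, Δψ) with Δψ = ln[tan(π/4+φ₂/2)/tan(π/4+φ₁/2)] = -0.9013, Δλ = -0.3299 → C = 200.10°
d = R·|Δφ| / |cos C| = 6364·0.51836 / 0.93908 = 3513 km

3513 km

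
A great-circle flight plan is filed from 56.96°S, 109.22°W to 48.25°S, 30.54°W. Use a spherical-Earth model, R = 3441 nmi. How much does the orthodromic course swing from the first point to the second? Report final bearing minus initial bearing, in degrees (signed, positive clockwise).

-66.3°

Initial bearing θ₁ = atan2(sin Δλ cos φ₂, cos φ₁ sin φ₂ − sin φ₁ cos φ₂ cos Δλ) = 114.47°
Final bearing θ₂ = (initial bearing from the destination back to the start) + 180° = 48.18°
Δθ = θ₂ − θ₁ = -66.3°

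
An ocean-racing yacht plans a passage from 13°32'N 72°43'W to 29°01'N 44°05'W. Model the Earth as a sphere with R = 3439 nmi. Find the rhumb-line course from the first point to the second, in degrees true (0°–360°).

Δψ = ln[tan(π/4+φ₂/2)/tan(π/4+φ₁/2)] = +0.2912
Δλ = +0.4997 rad (taken the short way round)
course = atan2(Δλ, Δψ) = 59.77°

59.8°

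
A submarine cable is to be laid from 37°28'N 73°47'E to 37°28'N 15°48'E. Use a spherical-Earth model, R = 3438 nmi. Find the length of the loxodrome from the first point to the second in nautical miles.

Δψ = ln[tan(π/4+φ₂/2)/tan(π/4+φ₁/2)] = +0.0000;  Δφ = +0.0000 rad,  Δλ = -1.0120 rad
Δψ ≈ 0 so q = cos φ₁ = 0.7937
d = R·√(Δφ² + q²Δλ²) = 3438·0.80323 = 2762 nmi

2762 nmi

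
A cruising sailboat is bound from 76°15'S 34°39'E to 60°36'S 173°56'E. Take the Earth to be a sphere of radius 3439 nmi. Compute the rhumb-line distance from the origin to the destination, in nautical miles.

3084 nmi

Rhumb course C = atan2(Δλ, Δψ) with Δψ = ln[tan(π/4+φ₂/2)/tan(π/4+φ₁/2)] = +0.7774, Δλ = +2.4310 → C = 72.27°
d = R·|Δφ| / |cos C| = 3439·0.27314 / 0.30461 = 3084 nmi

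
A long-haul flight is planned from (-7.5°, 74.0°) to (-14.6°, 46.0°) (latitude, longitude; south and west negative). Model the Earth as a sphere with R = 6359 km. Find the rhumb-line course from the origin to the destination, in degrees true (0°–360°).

255.5°

Δψ = ln[tan(π/4+φ₂/2)/tan(π/4+φ₁/2)] = -0.1263
Δλ = -0.4887 rad (taken the short way round)
course = atan2(Δλ, Δψ) = 255.50°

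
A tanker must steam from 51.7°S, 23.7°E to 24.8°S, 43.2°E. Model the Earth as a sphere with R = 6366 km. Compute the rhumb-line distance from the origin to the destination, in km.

Rhumb course C = atan2(Δλ, Δψ) with Δψ = ln[tan(π/4+φ₂/2)/tan(π/4+φ₁/2)] = +0.6107, Δλ = +0.3403 → C = 29.13°
d = R·|Δφ| / |cos C| = 6366·0.46949 / 0.87350 = 3422 km

3422 km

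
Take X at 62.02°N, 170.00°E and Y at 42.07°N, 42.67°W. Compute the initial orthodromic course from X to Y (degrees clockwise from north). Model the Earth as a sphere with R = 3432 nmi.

24.8°

θ = atan2( sin Δλ·cos φ₂ ,  cos φ₁ sin φ₂ − sin φ₁ cos φ₂ cos Δλ )
  = atan2(+0.4007, +0.8662) = 24.83°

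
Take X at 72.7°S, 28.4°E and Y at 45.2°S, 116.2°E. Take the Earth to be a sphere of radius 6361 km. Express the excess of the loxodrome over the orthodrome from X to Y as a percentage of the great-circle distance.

7.9%

Great circle: σ = 0.8155 rad → d_gc = Rσ = 5187.3 km
Rhumb: Δφ = +0.4800, Δλ = +1.5324, Δψ = +0.9967, q = Δφ/Δψ = 0.4815 → d_rh = R√(Δφ²+q²Δλ²) = 5599.5 km
Excess = (5599.5 − 5187.3) / 5187.3 = 412.2 / 5187.3 = 7.946% ≈ 7.9%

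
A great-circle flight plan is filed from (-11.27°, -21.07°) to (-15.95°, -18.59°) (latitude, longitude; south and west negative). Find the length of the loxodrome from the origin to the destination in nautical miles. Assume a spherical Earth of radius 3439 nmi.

316 nmi

Rhumb course C = atan2(Δλ, Δψ) with Δψ = ln[tan(π/4+φ₂/2)/tan(π/4+φ₁/2)] = -0.0841, Δλ = +0.0433 → C = 152.76°
d = R·|Δφ| / |cos C| = 3439·0.08168 / 0.88907 = 316 nmi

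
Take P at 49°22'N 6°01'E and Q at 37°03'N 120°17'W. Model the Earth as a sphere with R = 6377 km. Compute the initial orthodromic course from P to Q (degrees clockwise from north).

319.4°

N = sin Δλ·cos φ₂ = -0.6432;  D = cos φ₁ sin φ₂ − sin φ₁ cos φ₂ cos Δλ = +0.7509
initial course = atan2(N, D) = 319.42°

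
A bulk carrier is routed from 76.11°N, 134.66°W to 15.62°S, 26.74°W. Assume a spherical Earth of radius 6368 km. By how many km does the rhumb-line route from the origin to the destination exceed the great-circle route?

837 km

Great circle: cos σ = sin φ₁ sin φ₂ + cos φ₁ cos φ₂ cos Δλ,  σ = 1.9098 rad → d_gc = 12161.4 km
Rhumb line: Δψ = -2.3814, q = Δφ/Δψ = 0.6723, d_rh = R√(Δφ²+q²Δλ²) = 12998.7 km
Excess = 12998.7 − 12161.4 = 837.3 ≈ 837 km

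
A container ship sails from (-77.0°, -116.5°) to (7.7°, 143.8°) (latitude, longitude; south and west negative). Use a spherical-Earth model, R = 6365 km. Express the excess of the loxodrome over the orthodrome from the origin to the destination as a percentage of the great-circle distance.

6.4%

Great circle: σ = 1.7397 rad → d_gc = Rσ = 11073.3 km
Rhumb: Δφ = +1.4783, Δλ = -1.7401, Δψ = +2.3069, q = Δφ/Δψ = 0.6408 → d_rh = R√(Δφ²+q²Δλ²) = 11786.0 km
Excess = (11786.0 − 11073.3) / 11073.3 = 712.7 / 11073.3 = 6.44% ≈ 6.4%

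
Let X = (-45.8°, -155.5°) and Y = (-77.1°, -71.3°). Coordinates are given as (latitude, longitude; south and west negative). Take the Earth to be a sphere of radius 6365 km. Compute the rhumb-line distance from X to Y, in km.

5297 km

Rhumb course C = atan2(Δλ, Δψ) with Δψ = ln[tan(π/4+φ₂/2)/tan(π/4+φ₁/2)] = -1.2787, Δλ = +1.4696 → C = 131.03°
d = R·|Δφ| / |cos C| = 6365·0.54629 / 0.65640 = 5297 km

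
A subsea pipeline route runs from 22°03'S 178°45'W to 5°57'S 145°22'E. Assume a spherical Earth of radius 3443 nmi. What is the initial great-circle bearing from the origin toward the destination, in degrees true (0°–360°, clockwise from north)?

289.5°

θ = atan2( sin Δλ·cos φ₂ ,  cos φ₁ sin φ₂ − sin φ₁ cos φ₂ cos Δλ )
  = atan2(-0.5830, +0.2064) = 289.50°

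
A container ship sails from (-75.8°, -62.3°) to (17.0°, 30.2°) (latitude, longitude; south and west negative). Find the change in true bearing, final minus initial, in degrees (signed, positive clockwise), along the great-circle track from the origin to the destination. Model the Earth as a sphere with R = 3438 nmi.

-73.3°

At departure: θ₁ = atan2(sin Δλ cos φ₂, cos φ₁ sin φ₂ − sin φ₁ cos φ₂ cos Δλ) = 88.12°
At arrival: θ₂ = atan2(sin Δλ cos φ₁, −cos φ₂ sin φ₁ + sin φ₂ cos φ₁ cos Δλ) = 14.86°
Δθ = θ₂ − θ₁ = -73.3°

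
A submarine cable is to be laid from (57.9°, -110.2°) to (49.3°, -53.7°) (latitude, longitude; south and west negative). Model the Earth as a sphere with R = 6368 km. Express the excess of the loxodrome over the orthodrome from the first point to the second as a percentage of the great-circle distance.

Great circle: σ = 0.5854 rad → d_gc = Rσ = 3727.8 km
Rhumb: Δφ = -0.1501, Δλ = +0.9861, Δψ = -0.2541, q = Δφ/Δψ = 0.5908 → d_rh = R√(Δφ²+q²Δλ²) = 3831.1 km
Excess = (3831.1 − 3727.8) / 3727.8 = 103.3 / 3727.8 = 2.77% ≈ 2.8%

2.8%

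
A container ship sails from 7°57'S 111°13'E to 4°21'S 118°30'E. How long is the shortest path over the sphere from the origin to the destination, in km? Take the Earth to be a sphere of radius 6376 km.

900 km

cos σ = sin φ₁ sin φ₂ + cos φ₁ cos φ₂ cos Δλ
      = sin(-7.95°)sin(-4.35°) + cos(-7.95°)cos(-4.35°)cos(7.28°) = 0.9901
σ = 8.086° → d = Rσ = 6376·0.14112 = 900 km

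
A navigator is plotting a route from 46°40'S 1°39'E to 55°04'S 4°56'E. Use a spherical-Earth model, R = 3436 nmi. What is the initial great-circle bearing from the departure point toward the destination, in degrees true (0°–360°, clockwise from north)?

θ = atan2( sin Δλ·cos φ₂ ,  cos φ₁ sin φ₂ − sin φ₁ cos φ₂ cos Δλ )
  = atan2(+0.0328, -0.1468) = 167.40°

167.4°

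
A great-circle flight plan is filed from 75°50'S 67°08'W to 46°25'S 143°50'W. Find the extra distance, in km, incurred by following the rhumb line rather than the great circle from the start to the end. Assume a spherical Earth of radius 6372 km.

Great circle: cos σ = sin φ₁ sin φ₂ + cos φ₁ cos φ₂ cos Δλ,  σ = 0.7360 rad → d_gc = 4689.8 km
Rhumb line: Δψ = +1.1686, q = Δφ/Δψ = 0.4393, d_rh = R√(Δφ²+q²Δλ²) = 4974.7 km
Excess = 4974.7 − 4689.8 = 284.9 ≈ 285 km

285 km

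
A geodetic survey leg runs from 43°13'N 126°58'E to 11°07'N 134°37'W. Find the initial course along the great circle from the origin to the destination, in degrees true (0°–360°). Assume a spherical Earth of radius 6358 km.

76.2°

θ = atan2( sin Δλ·cos φ₂ ,  cos φ₁ sin φ₂ − sin φ₁ cos φ₂ cos Δλ )
  = atan2(+0.9707, +0.2389) = 76.18°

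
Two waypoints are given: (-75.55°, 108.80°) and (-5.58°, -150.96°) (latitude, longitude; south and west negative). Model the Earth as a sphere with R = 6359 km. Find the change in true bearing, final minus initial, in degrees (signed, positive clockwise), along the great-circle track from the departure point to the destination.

-87.1°

Initial bearing θ₁ = atan2(sin Δλ cos φ₂, cos φ₁ sin φ₂ − sin φ₁ cos φ₂ cos Δλ) = 101.29°
Final bearing θ₂ = (initial bearing from the destination back to the start) + 180° = 14.23°
Δθ = θ₂ − θ₁ = -87.1°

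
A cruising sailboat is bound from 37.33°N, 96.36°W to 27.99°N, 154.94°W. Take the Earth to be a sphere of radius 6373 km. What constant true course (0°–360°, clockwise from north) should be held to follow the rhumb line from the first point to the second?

259.3°

Δψ = ln[tan(π/4+φ₂/2)/tan(π/4+φ₁/2)] = -0.1940
Δλ = -1.0224 rad (taken the short way round)
course = atan2(Δλ, Δψ) = 259.25°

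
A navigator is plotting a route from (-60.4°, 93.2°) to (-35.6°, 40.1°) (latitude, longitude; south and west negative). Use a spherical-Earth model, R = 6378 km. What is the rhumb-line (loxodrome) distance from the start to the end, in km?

Rhumb course C = atan2(Δλ, Δψ) with Δψ = ln[tan(π/4+φ₂/2)/tan(π/4+φ₁/2)] = +0.6653, Δλ = -0.9268 → C = 305.67°
d = R·|Δφ| / |cos C| = 6378·0.43284 / 0.58319 = 4734 km

4734 km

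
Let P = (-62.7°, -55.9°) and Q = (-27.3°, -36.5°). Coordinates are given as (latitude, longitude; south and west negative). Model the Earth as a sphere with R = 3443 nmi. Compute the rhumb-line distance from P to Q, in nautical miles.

Rhumb course C = atan2(Δλ, Δψ) with Δψ = ln[tan(π/4+φ₂/2)/tan(π/4+φ₁/2)] = +0.9197, Δλ = +0.3386 → C = 20.21°
d = R·|Δφ| / |cos C| = 3443·0.61785 / 0.93843 = 2267 nmi

2267 nmi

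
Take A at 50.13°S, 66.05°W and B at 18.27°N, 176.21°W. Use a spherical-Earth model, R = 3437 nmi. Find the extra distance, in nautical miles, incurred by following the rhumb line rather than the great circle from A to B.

176 nmi

Great circle: cos σ = sin φ₁ sin φ₂ + cos φ₁ cos φ₂ cos Δλ,  σ = 2.0380 rad → d_gc = 7004.7 nmi
Rhumb line: Δψ = +1.3386, q = Δφ/Δψ = 0.8918, d_rh = R√(Δφ²+q²Δλ²) = 7180.9 nmi
Excess = 7180.9 − 7004.7 = 176.2 ≈ 176 nmi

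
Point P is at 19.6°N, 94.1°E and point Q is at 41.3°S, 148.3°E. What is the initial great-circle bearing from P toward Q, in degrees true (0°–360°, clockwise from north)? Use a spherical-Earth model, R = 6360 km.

θ = atan2( sin Δλ·cos φ₂ ,  cos φ₁ sin φ₂ − sin φ₁ cos φ₂ cos Δλ )
  = atan2(+0.6093, -0.7692) = 141.61°

141.6°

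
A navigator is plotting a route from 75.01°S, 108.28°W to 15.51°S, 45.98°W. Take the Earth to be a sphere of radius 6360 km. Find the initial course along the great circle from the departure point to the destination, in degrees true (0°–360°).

N = sin Δλ·cos φ₂ = +0.8532;  D = cos φ₁ sin φ₂ − sin φ₁ cos φ₂ cos Δλ = +0.3635
initial course = atan2(N, D) = 66.92°

66.9°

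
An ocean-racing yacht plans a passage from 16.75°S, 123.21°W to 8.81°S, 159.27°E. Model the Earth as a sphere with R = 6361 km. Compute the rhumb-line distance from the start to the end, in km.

Δψ = ln[tan(π/4+φ₂/2)/tan(π/4+φ₁/2)] = +0.1422;  Δφ = +0.1386 rad,  Δλ = -1.3530 rad
q = Δφ/Δψ = 0.9744
d = R·√(Δφ² + q²Δλ²) = 6361·1.32556 = 8432 km

8432 km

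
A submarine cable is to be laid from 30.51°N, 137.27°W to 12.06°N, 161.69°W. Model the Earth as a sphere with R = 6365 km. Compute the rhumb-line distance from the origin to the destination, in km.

3243 km

Rhumb course C = atan2(Δλ, Δψ) with Δψ = ln[tan(π/4+φ₂/2)/tan(π/4+φ₁/2)] = -0.3476, Δλ = -0.4262 → C = 230.80°
d = R·|Δφ| / |cos C| = 6365·0.32201 / 0.63197 = 3243 km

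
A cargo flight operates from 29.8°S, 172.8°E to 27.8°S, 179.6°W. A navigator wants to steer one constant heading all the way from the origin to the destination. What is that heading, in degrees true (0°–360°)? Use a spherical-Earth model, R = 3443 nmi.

73.3°

Meridional parts: M(φ₁)=-0.5453, M(φ₂)=-0.5054 → ΔM = +0.0398;  Δλ = +0.1326 rad
tan C = Δλ / ΔM = +3.3297 → C = 73.28°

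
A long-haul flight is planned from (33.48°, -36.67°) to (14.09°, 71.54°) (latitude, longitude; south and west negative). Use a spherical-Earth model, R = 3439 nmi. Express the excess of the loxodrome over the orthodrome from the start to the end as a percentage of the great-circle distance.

3.6%

Great circle: σ = 1.6896 rad → d_gc = Rσ = 5810.5 nmi
Rhumb: Δφ = -0.3384, Δλ = +1.8886, Δψ = -0.3723, q = Δφ/Δψ = 0.9090 → d_rh = R√(Δφ²+q²Δλ²) = 6017.4 nmi
Excess = (6017.4 − 5810.5) / 5810.5 = 206.9 / 5810.5 = 3.56% ≈ 3.6%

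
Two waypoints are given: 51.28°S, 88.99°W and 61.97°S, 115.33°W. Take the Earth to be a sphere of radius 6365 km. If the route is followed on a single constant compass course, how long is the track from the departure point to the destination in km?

Δψ = ln[tan(π/4+φ₂/2)/tan(π/4+φ₁/2)] = -0.3420;  Δφ = -0.1866 rad,  Δλ = -0.4597 rad
q = Δφ/Δψ = 0.5456
d = R·√(Δφ² + q²Δλ²) = 6365·0.31261 = 1990 km

1990 km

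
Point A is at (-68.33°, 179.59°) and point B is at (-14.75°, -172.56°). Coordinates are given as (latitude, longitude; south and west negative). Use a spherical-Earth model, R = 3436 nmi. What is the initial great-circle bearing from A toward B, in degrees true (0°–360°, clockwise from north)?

N = sin Δλ·cos φ₂ = +0.1321;  D = cos φ₁ sin φ₂ − sin φ₁ cos φ₂ cos Δλ = +0.7963
initial course = atan2(N, D) = 9.42°

9.4°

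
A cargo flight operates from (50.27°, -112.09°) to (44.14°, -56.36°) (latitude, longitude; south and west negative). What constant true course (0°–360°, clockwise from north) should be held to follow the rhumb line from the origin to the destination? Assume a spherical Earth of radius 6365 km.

99.2°

Meridional parts: M(φ₁)=+1.0180, M(φ₂)=+0.8603 → ΔM = -0.1577;  Δλ = +0.9727 rad
tan C = Δλ / ΔM = -6.1666 → C = 99.21°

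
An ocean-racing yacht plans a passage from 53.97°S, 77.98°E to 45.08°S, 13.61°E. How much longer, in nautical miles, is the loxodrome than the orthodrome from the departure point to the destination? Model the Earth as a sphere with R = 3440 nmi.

Great circle: cos σ = sin φ₁ sin φ₂ + cos φ₁ cos φ₂ cos Δλ,  σ = 0.7192 rad → d_gc = 2474.2 nmi
Rhumb line: Δψ = +0.2399, q = Δφ/Δψ = 0.6467, d_rh = R√(Δφ²+q²Δλ²) = 2555.6 nmi
Excess = 2555.6 − 2474.2 = 81.4 ≈ 81 nmi

81 nmi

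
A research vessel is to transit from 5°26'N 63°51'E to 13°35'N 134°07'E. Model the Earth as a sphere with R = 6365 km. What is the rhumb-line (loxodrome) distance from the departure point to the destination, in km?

7745 km

Δψ = ln[tan(π/4+φ₂/2)/tan(π/4+φ₁/2)] = +0.1444;  Δφ = +0.1422 rad,  Δλ = +1.2264 rad
q = Δφ/Δψ = 0.9854
d = R·√(Δφ² + q²Δλ²) = 6365·1.21680 = 7745 km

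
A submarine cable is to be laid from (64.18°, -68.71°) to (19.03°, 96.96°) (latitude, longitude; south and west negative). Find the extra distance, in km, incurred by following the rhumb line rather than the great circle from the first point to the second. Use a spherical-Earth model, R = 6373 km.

Great circle: cos σ = sin φ₁ sin φ₂ + cos φ₁ cos φ₂ cos Δλ,  σ = 1.6764 rad → d_gc = 10683.8 km
Rhumb line: Δψ = -1.1347, q = Δφ/Δψ = 0.6945, d_rh = R√(Δφ²+q²Δλ²) = 13747.6 km
Excess = 13747.6 − 10683.8 = 3063.8 ≈ 3064 km

3064 km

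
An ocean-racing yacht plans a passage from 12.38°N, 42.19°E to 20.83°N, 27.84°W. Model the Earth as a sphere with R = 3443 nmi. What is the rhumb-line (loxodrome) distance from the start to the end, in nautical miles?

Rhumb course C = atan2(Δλ, Δψ) with Δψ = ln[tan(π/4+φ₂/2)/tan(π/4+φ₁/2)] = +0.1541, Δλ = -1.2223 → C = 277.18°
d = R·|Δφ| / |cos C| = 3443·0.14748 / 0.12506 = 4060 nmi

4060 nmi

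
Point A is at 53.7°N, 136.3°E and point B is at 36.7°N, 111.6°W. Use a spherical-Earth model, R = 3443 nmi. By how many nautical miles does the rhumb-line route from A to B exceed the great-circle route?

455 nmi

Great circle: cos σ = sin φ₁ sin φ₂ + cos φ₁ cos φ₂ cos Δλ,  σ = 1.2629 rad → d_gc = 4348.1 nmi
Rhumb line: Δψ = -0.4259, q = Δφ/Δψ = 0.6967, d_rh = R√(Δφ²+q²Δλ²) = 4803.2 nmi
Excess = 4803.2 − 4348.1 = 455.1 ≈ 455 nmi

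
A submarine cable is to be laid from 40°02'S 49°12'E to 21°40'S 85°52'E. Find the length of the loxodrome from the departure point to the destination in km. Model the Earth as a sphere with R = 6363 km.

4025 km

Δψ = ln[tan(π/4+φ₂/2)/tan(π/4+φ₁/2)] = +0.3762;  Δφ = +0.3206 rad,  Δλ = +0.6400 rad
q = Δφ/Δψ = 0.8522
d = R·√(Δφ² + q²Δλ²) = 6363·0.63259 = 4025 km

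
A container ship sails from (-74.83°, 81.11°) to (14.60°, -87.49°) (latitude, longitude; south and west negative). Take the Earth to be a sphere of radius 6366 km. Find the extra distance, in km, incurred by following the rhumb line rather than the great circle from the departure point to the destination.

2980 km

Great circle: cos σ = sin φ₁ sin φ₂ + cos φ₁ cos φ₂ cos Δλ,  σ = 2.0846 rad → d_gc = 13270.8 km
Rhumb line: Δψ = +2.2738, q = Δφ/Δψ = 0.6864, d_rh = R√(Δφ²+q²Δλ²) = 16250.7 km
Excess = 16250.7 − 13270.8 = 2979.9 ≈ 2980 km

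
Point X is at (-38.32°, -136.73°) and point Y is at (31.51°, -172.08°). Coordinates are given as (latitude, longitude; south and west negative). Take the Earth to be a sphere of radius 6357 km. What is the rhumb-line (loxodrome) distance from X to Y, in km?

8570 km

Δψ = ln[tan(π/4+φ₂/2)/tan(π/4+φ₁/2)] = +1.3051;  Δφ = +1.2188 rad,  Δλ = -0.6170 rad
q = Δφ/Δψ = 0.9339
d = R·√(Δφ² + q²Δλ²) = 6357·1.34810 = 8570 km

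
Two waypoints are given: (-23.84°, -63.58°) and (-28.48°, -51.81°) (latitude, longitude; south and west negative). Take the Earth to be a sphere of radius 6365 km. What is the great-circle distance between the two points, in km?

1281 km

cos σ = sin φ₁ sin φ₂ + cos φ₁ cos φ₂ cos Δλ
      = sin(-23.84°)sin(-28.48°) + cos(-23.84°)cos(-28.48°)cos(11.77°) = 0.9798
σ = 11.531° → d = Rσ = 6365·0.20125 = 1281 km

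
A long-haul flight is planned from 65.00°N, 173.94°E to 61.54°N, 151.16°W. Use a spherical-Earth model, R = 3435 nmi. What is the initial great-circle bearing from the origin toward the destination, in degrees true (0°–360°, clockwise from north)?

86.4°

N = sin Δλ·cos φ₂ = +0.2727;  D = cos φ₁ sin φ₂ − sin φ₁ cos φ₂ cos Δλ = +0.0173
initial course = atan2(N, D) = 86.36°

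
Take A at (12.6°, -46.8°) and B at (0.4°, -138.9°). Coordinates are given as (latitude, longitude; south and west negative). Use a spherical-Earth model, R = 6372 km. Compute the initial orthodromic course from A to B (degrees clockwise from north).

270.8°

N = sin Δλ·cos φ₂ = -0.9993;  D = cos φ₁ sin φ₂ − sin φ₁ cos φ₂ cos Δλ = +0.0148
initial course = atan2(N, D) = 270.85°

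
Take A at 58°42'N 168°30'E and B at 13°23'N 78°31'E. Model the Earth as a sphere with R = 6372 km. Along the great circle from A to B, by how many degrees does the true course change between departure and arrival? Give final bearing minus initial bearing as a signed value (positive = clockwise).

At departure: θ₁ = atan2(sin Δλ cos φ₂, cos φ₁ sin φ₂ − sin φ₁ cos φ₂ cos Δλ) = 277.03°
At arrival: θ₂ = atan2(sin Δλ cos φ₁, −cos φ₂ sin φ₁ + sin φ₂ cos φ₁ cos Δλ) = 212.01°
Δθ = θ₂ − θ₁ = -65.0°

-65.0°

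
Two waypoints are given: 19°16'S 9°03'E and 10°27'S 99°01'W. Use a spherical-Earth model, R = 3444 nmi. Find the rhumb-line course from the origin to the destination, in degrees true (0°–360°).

Meridional parts: M(φ₁)=-0.3428, M(φ₂)=-0.1834 → ΔM = +0.1594;  Δλ = -1.8861 rad
tan C = Δλ / ΔM = -11.8339 → C = 274.83°

274.8°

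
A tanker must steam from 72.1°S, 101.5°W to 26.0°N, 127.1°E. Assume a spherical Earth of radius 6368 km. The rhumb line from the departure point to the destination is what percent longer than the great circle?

8.8%

Great circle: σ = 2.2141 rad → d_gc = Rσ = 14099.4 km
Rhumb: Δφ = +1.7122, Δλ = -2.2934, Δψ = +2.3186, q = Δφ/Δψ = 0.7384 → d_rh = R√(Δφ²+q²Δλ²) = 15335.6 km
Excess = (15335.6 − 14099.4) / 14099.4 = 1236.2 / 14099.4 = 8.77% ≈ 8.8%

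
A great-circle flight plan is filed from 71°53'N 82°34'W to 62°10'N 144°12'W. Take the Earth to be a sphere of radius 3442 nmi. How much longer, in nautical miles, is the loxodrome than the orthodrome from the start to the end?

Great circle: cos σ = sin φ₁ sin φ₂ + cos φ₁ cos φ₂ cos Δλ,  σ = 0.4288 rad → d_gc = 1476.1 nmi
Rhumb line: Δψ = -0.4410, q = Δφ/Δψ = 0.3846, d_rh = R√(Δφ²+q²Δλ²) = 1539.0 nmi
Excess = 1539.0 − 1476.1 = 62.9 ≈ 63 nmi

63 nmi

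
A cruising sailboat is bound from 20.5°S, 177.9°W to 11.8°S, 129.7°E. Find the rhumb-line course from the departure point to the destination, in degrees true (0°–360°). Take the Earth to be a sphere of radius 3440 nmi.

279.8°

Δψ = ln[tan(π/4+φ₂/2)/tan(π/4+φ₁/2)] = +0.1583
Δλ = -0.9146 rad (taken the short way round)
course = atan2(Δλ, Δψ) = 279.82°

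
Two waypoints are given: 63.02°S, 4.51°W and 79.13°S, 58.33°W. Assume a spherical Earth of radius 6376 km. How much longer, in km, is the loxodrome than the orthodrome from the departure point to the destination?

Great circle: cos σ = sin φ₁ sin φ₂ + cos φ₁ cos φ₂ cos Δλ,  σ = 0.3880 rad → d_gc = 2473.7 km
Rhumb line: Δψ = -0.9248, q = Δφ/Δψ = 0.3040, d_rh = R√(Δφ²+q²Δλ²) = 2555.3 km
Excess = 2555.3 − 2473.7 = 81.6 ≈ 82 km

82 km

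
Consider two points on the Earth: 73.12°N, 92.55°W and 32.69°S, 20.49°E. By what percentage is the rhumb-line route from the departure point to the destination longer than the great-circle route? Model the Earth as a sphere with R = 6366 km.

5.3%

Great circle: σ = 2.2300 rad → d_gc = Rσ = 14196.0 km
Rhumb: Δφ = -1.8467, Δλ = +1.9729, Δψ = -2.5123, q = Δφ/Δψ = 0.7351 → d_rh = R√(Δφ²+q²Δλ²) = 14948.2 km
Excess = (14948.2 − 14196.0) / 14196.0 = 752.2 / 14196.0 = 5.30% ≈ 5.3%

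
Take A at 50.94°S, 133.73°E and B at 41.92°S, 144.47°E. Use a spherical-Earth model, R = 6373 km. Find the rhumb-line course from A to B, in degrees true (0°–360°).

39.3°

Meridional parts: M(φ₁)=-1.0365, M(φ₂)=-0.8073 → ΔM = +0.2292;  Δλ = +0.1874 rad
tan C = Δλ / ΔM = +0.8179 → C = 39.28°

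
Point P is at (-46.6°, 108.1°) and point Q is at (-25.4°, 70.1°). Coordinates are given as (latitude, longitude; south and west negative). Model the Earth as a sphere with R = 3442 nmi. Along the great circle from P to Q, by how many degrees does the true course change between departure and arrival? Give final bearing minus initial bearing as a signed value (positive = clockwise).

Initial bearing θ₁ = atan2(sin Δλ cos φ₂, cos φ₁ sin φ₂ − sin φ₁ cos φ₂ cos Δλ) = 291.80°
Final bearing θ₂ = (initial bearing from the destination back to the start) + 180° = 315.07°
Δθ = θ₂ − θ₁ = +23.3°

+23.3°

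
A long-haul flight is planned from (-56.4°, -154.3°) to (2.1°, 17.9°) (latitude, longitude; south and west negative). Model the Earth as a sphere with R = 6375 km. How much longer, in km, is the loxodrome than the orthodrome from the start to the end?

3188 km

Great circle: cos σ = sin φ₁ sin φ₂ + cos φ₁ cos φ₂ cos Δλ,  σ = 2.1876 rad → d_gc = 13945.9 km
Rhumb line: Δψ = +1.2343, q = Δφ/Δψ = 0.8272, d_rh = R√(Δφ²+q²Δλ²) = 17134.0 km
Excess = 17134.0 − 13945.9 = 3188.1 ≈ 3188 km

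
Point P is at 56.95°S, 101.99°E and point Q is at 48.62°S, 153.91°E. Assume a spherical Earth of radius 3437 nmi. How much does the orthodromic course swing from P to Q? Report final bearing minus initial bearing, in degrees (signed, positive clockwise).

Initial bearing θ₁ = atan2(sin Δλ cos φ₂, cos φ₁ sin φ₂ − sin φ₁ cos φ₂ cos Δλ) = 97.39°
Final bearing θ₂ = (initial bearing from the destination back to the start) + 180° = 54.90°
Δθ = θ₂ − θ₁ = -42.5°

-42.5°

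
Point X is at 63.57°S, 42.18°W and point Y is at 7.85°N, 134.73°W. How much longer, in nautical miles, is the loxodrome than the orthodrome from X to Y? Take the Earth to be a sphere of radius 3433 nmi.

226 nmi

Great circle: cos σ = sin φ₁ sin φ₂ + cos φ₁ cos φ₂ cos Δλ,  σ = 1.7132 rad → d_gc = 5881.4 nmi
Rhumb line: Δψ = +1.5864, q = Δφ/Δψ = 0.7858, d_rh = R√(Δφ²+q²Δλ²) = 6107.3 nmi
Excess = 6107.3 − 5881.4 = 225.9 ≈ 226 nmi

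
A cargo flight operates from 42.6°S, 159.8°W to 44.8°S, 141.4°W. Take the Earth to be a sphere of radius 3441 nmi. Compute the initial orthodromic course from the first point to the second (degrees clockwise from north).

105.7°

N = sin Δλ·cos φ₂ = +0.2240;  D = cos φ₁ sin φ₂ − sin φ₁ cos φ₂ cos Δλ = -0.0629
initial course = atan2(N, D) = 105.70°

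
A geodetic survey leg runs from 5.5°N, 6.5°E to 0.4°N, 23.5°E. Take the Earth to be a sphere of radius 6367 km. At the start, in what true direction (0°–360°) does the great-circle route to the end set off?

θ = atan2( sin Δλ·cos φ₂ ,  cos φ₁ sin φ₂ − sin φ₁ cos φ₂ cos Δλ )
  = atan2(+0.2924, -0.0847) = 106.16°

106.2°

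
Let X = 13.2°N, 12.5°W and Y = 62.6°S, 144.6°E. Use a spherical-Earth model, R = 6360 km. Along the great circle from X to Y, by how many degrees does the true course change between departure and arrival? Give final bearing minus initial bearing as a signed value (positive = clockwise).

At departure: θ₁ = atan2(sin Δλ cos φ₂, cos φ₁ sin φ₂ − sin φ₁ cos φ₂ cos Δλ) = 166.87°
At arrival: θ₂ = atan2(sin Δλ cos φ₁, −cos φ₂ sin φ₁ + sin φ₂ cos φ₁ cos Δλ) = 28.73°
Δθ = θ₂ − θ₁ = -138.1°

-138.1°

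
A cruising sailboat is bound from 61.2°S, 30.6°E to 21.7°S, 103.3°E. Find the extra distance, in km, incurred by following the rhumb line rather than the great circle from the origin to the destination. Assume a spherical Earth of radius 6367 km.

242 km

Great circle: cos σ = sin φ₁ sin φ₂ + cos φ₁ cos φ₂ cos Δλ,  σ = 1.0960 rad → d_gc = 6978.5 km
Rhumb line: Δψ = +0.9715, q = Δφ/Δψ = 0.7096, d_rh = R√(Δφ²+q²Δλ²) = 7220.4 km
Excess = 7220.4 − 6978.5 = 241.9 ≈ 242 km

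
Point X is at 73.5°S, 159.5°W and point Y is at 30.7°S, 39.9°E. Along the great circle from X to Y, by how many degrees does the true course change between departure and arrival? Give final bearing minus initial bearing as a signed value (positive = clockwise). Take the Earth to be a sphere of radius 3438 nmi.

Initial bearing θ₁ = atan2(sin Δλ cos φ₂, cos φ₁ sin φ₂ − sin φ₁ cos φ₂ cos Δλ) = 197.20°
Final bearing θ₂ = (initial bearing from the destination back to the start) + 180° = 354.39°
Δθ = θ₂ − θ₁ = +157.2°

+157.2°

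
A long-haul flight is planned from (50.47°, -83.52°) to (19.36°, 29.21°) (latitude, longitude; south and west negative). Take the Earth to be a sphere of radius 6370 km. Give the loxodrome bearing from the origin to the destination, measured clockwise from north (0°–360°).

109.0°

Δψ = ln[tan(π/4+φ₂/2)/tan(π/4+φ₁/2)] = -0.6790
Δλ = +1.9675 rad (taken the short way round)
course = atan2(Δλ, Δψ) = 109.04°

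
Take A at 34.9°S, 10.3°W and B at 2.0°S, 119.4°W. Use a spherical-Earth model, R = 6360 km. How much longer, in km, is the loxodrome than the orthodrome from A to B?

Great circle: cos σ = sin φ₁ sin φ₂ + cos φ₁ cos φ₂ cos Δλ,  σ = 1.8217 rad → d_gc = 11585.7 km
Rhumb line: Δψ = +0.6158, q = Δφ/Δψ = 0.9325, d_rh = R√(Δφ²+q²Δλ²) = 11868.5 km
Excess = 11868.5 − 11585.7 = 282.8 ≈ 283 km

283 km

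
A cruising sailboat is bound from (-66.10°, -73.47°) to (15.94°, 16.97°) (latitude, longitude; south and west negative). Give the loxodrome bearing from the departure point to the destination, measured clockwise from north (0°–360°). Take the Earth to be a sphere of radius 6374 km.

40.7°

Δψ = ln[tan(π/4+φ₂/2)/tan(π/4+φ₁/2)] = +1.8347
Δλ = +1.5785 rad (taken the short way round)
course = atan2(Δλ, Δψ) = 40.71°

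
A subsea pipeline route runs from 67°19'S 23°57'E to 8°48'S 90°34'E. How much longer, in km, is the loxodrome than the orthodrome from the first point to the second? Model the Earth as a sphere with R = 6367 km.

Great circle: cos σ = sin φ₁ sin φ₂ + cos φ₁ cos φ₂ cos Δλ,  σ = 1.2741 rad → d_gc = 8111.9 km
Rhumb line: Δψ = +1.4524, q = Δφ/Δψ = 0.7032, d_rh = R√(Δφ²+q²Δλ²) = 8329.7 km
Excess = 8329.7 − 8111.9 = 217.8 ≈ 218 km

218 km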